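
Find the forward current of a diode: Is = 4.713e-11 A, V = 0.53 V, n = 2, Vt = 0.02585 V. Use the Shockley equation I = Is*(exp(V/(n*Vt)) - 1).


Step 1: V/(n*Vt) = 0.53/(2*0.02585) = 10.2515
Step 2: exp(10.2515) = 2.8325e+04
Step 3: I = 4.713e-11 * (2.8325e+04 - 1) = 1.33e-06 A

1.33e-06


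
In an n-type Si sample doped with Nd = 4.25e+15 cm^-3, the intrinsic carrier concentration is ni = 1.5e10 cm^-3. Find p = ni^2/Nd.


Step 1: Since Nd >> ni, n ≈ Nd = 4.25e+15 cm^-3
Step 2: p = ni^2 / n = (1.5e10)^2 / 4.25e+15
Step 3: p = 2.25e20 / 4.25e+15 = 5.29e+04 cm^-3

5.29e+04


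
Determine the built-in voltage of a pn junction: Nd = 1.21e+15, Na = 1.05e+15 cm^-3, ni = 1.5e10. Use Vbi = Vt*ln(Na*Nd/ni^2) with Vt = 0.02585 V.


Step 1: Compute Na*Nd/ni^2 = 1.05e+15 * 1.21e+15 / (1.5e10)^2 = 5.6467e+09
Step 2: ln(5.6467e+09) = 22.4543
Step 3: Vbi = 0.02585 * 22.4543 = 0.58 V

0.58


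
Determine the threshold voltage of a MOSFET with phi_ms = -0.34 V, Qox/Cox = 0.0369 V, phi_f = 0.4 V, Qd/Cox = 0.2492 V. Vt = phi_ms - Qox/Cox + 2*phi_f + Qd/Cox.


Step 1: Vt = phi_ms - Qox/Cox + 2*phi_f + Qd/Cox
Step 2: Vt = -0.34 - 0.0369 + 2*0.4 + 0.2492
Step 3: Vt = -0.34 - 0.0369 + 0.8 + 0.2492
Step 4: Vt = 0.6723 V

0.6723


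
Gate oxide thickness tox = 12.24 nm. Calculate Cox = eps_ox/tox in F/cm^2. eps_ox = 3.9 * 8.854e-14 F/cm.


Step 1: eps_ox = 3.9 * 8.854e-14 = 3.45306e-13 F/cm
Step 2: tox in cm = 12.24 nm * 1e-7 = 1.2240e-06 cm
Step 3: Cox = 3.45306e-13 / 1.2240e-06 = 2.82e-07 F/cm^2

2.82e-07


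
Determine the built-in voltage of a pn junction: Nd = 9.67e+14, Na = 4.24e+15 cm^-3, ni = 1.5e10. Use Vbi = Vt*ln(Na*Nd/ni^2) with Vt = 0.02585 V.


Step 1: Compute Na*Nd/ni^2 = 4.24e+15 * 9.67e+14 / (1.5e10)^2 = 1.8223e+10
Step 2: ln(1.8223e+10) = 23.6260
Step 3: Vbi = 0.02585 * 23.6260 = 0.611 V

0.611


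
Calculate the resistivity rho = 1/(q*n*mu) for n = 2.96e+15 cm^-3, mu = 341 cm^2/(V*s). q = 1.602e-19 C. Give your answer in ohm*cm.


Step 1: sigma = q * n * mu = 1.602e-19 * 2.96e+15 * 341 = 1.61699e-01 S/cm
Step 2: rho = 1 / sigma = 1 / 1.61699e-01 = 6.184 ohm*cm

6.184


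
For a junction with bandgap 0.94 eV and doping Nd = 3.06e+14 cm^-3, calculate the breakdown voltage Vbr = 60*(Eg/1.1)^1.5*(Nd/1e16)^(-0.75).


Step 1: Eg/1.1 = 0.94/1.1 = 0.854545
Step 2: (Eg/1.1)^1.5 = 0.854545^1.5 = 0.789955
Step 3: (Nd/1e16)^(-0.75) = (0.0306)^(-0.75) = 13.668125
Step 4: Vbr = 60 * 0.789955 * 13.668125 = 647.8 V

647.8


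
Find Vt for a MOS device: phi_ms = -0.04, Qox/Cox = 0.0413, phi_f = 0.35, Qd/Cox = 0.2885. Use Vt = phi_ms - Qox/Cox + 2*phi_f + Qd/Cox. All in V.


Step 1: Vt = phi_ms - Qox/Cox + 2*phi_f + Qd/Cox
Step 2: Vt = -0.04 - 0.0413 + 2*0.35 + 0.2885
Step 3: Vt = -0.04 - 0.0413 + 0.7 + 0.2885
Step 4: Vt = 0.9072 V

0.9072


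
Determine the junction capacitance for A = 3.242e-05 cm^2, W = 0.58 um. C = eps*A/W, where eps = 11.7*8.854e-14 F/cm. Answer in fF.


Step 1: eps_Si = 11.7 * 8.854e-14 = 1.035918e-12 F/cm
Step 2: W in cm = 0.58 * 1e-4 = 5.80e-05 cm
Step 3: C = 1.035918e-12 * 3.242e-05 / 5.80e-05 = 5.790424e-13 F
Step 4: C = 579.04 fF

579.04


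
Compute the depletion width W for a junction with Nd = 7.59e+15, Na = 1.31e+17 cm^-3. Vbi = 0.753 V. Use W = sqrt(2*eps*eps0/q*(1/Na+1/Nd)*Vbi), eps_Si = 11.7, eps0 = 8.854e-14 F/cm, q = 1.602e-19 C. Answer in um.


Step 1: 1/Na + 1/Nd = 1/1.31e+17 + 1/7.59e+15 = 1.39386e-16
Step 2: 2*eps*eps0/q = 2*11.7*8.854e-14/1.602e-19 = 1.293281e+07
Step 3: W^2 = 1.293281e+07 * 1.39386e-16 * 0.753 = 1.35740e-09
Step 4: W = sqrt(1.35740e-09) = 3.684e-05 cm = 0.3684 um

0.3684


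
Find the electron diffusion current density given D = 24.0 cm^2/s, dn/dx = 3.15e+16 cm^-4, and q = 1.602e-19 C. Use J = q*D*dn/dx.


Step 1: J = q * D * (dn/dx)
Step 2: J = 1.602e-19 * 24.0 * 3.15e+16
Step 3: J = 1.21e-01 A/cm^2

1.21e-01


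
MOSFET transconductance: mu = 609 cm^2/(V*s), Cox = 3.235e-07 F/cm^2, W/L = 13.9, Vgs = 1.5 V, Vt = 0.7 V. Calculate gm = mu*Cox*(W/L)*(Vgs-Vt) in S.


Step 1: Vov = Vgs - Vt = 1.5 - 0.7 = 0.8 V
Step 2: gm = mu * Cox * (W/L) * Vov
Step 3: gm = 609 * 3.235e-07 * 13.9 * 0.8 = 2.19e-03 S

2.19e-03


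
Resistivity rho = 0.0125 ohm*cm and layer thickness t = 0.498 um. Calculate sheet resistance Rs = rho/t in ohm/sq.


Step 1: Convert thickness to cm: t = 0.498 um = 4.9800e-05 cm
Step 2: Rs = rho / t = 0.0125 / 4.9800e-05
Step 3: Rs = 251.0 ohm/sq

251.0


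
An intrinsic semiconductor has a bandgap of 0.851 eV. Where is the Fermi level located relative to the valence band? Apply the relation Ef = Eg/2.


Step 1: For an intrinsic semiconductor, the Fermi level sits at midgap.
Step 2: Ef = Eg / 2 = 0.851 / 2 = 0.4255 eV

0.4255


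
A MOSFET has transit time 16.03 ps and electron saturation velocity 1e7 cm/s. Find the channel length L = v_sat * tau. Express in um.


Step 1: tau in seconds = 16.03 ps * 1e-12 = 1.6030e-11 s
Step 2: L = v_sat * tau = 1e7 * 1.6030e-11 = 1.6030e-04 cm
Step 3: L in um = 1.6030e-04 * 1e4 = 1.603 um

1.603


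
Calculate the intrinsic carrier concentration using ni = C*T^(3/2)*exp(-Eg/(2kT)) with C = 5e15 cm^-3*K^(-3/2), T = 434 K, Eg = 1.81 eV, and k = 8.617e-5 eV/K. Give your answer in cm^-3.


Step 1: Compute kT = 8.617e-5 * 434 = 0.03739778 eV
Step 2: Exponent = -Eg/(2kT) = -1.81/(2*0.03739778) = -24.19930
Step 3: T^(3/2) = 434^1.5 = 9041.38
Step 4: ni = 5e15 * 9041.38 * exp(-24.19930) = 1.40e+09 cm^-3

1.40e+09


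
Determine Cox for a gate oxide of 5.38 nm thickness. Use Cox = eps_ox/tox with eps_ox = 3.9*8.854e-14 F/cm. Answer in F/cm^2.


Step 1: eps_ox = 3.9 * 8.854e-14 = 3.45306e-13 F/cm
Step 2: tox in cm = 5.38 nm * 1e-7 = 5.3800e-07 cm
Step 3: Cox = 3.45306e-13 / 5.3800e-07 = 6.42e-07 F/cm^2

6.42e-07


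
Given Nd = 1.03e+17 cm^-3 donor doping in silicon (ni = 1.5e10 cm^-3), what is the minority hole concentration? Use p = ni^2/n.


Step 1: Since Nd >> ni, n ≈ Nd = 1.03e+17 cm^-3
Step 2: p = ni^2 / n = (1.5e10)^2 / 1.03e+17
Step 3: p = 2.25e20 / 1.03e+17 = 2.18e+03 cm^-3

2.18e+03


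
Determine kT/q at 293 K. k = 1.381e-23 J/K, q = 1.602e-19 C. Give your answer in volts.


Step 1: kT = 1.381e-23 * 293 = 4.04633e-21 J
Step 2: Vt = kT/q = 4.04633e-21 / 1.602e-19
Step 3: Vt = 0.02526 V

0.02526


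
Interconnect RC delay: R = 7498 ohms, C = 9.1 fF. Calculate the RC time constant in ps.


Step 1: tau = R * C
Step 2: tau = 7498 * 9.1 fF = 7498 * 9.1e-15 F
Step 3: tau = 6.82318e-11 s = 68.2318 ps

68.2318


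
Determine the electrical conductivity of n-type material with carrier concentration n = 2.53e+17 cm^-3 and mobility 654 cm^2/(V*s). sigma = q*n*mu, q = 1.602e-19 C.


Step 1: sigma = q * n * mu
Step 2: sigma = 1.602e-19 * 2.53e+17 * 654
Step 3: sigma = 2.651e+01 S/cm

2.651e+01


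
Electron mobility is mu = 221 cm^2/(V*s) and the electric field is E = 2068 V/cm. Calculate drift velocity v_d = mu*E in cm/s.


Step 1: v_d = mu * E
Step 2: v_d = 221 * 2068 = 457028
Step 3: v_d = 4.57e+05 cm/s

4.57e+05


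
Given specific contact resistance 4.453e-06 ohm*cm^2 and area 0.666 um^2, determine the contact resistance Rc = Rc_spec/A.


Step 1: Convert area to cm^2: 0.666 um^2 = 6.6600e-09 cm^2
Step 2: Rc = Rc_spec / A = 4.453e-06 / 6.6600e-09
Step 3: Rc = 6.69e+02 ohms

6.69e+02


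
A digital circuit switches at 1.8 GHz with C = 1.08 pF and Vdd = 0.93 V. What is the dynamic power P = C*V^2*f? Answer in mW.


Step 1: V^2 = 0.93^2 = 0.8649 V^2
Step 2: P = C*V^2*f = 1.08e-12 F * 0.8649 * 1.8e9 Hz
Step 3: P = 1.6813656e-03 W
Step 4: P = 1.681 mW

1.681


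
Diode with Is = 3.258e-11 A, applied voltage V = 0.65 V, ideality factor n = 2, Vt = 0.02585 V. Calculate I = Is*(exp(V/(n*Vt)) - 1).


Step 1: V/(n*Vt) = 0.65/(2*0.02585) = 12.5725
Step 2: exp(12.5725) = 2.8851e+05
Step 3: I = 3.258e-11 * (2.8851e+05 - 1) = 9.40e-06 A

9.40e-06


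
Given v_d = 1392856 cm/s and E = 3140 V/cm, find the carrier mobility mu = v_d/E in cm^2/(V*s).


Step 1: mu = v_d / E
Step 2: mu = 1392856 / 3140
Step 3: mu = 443.58 cm^2/(V*s)

443.58


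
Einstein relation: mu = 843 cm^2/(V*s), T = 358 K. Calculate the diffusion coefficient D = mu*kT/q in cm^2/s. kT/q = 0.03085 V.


Step 1: D = mu * (kT/q)
Step 2: D = 843 * 0.03085
Step 3: D = 26.01 cm^2/s

26.01


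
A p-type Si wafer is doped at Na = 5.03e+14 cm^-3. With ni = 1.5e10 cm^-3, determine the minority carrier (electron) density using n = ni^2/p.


Step 1: Majority hole concentration p ≈ Na = 5.03e+14 cm^-3
Step 2: n = ni^2 / Na = (1.5e10)^2 / 5.03e+14
Step 3: n = 4.47e+05 cm^-3

4.47e+05


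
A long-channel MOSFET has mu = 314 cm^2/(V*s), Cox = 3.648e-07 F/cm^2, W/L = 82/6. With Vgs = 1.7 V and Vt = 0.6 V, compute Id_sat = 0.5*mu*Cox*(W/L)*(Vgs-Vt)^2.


Step 1: Overdrive voltage Vov = Vgs - Vt = 1.7 - 0.6 = 1.1 V
Step 2: W/L = 82/6 = 13.6667
Step 3: Id = 0.5 * 314 * 3.648e-07 * 13.6667 * 1.1^2
Step 4: Id = 9.47e-04 A

9.47e-04


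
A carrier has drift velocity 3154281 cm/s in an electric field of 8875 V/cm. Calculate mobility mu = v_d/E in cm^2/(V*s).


Step 1: mu = v_d / E
Step 2: mu = 3154281 / 8875
Step 3: mu = 355.41 cm^2/(V*s)

355.41


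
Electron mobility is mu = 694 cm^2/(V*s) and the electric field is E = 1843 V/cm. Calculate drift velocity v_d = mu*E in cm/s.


Step 1: v_d = mu * E
Step 2: v_d = 694 * 1843 = 1279042
Step 3: v_d = 1.28e+06 cm/s

1.28e+06


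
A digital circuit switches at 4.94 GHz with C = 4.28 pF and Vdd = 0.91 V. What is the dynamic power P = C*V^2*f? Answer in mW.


Step 1: V^2 = 0.91^2 = 0.8281 V^2
Step 2: P = C*V^2*f = 4.28e-12 F * 0.8281 * 4.94e9 Hz
Step 3: P = 1.750868392e-02 W
Step 4: P = 17.509 mW

17.509


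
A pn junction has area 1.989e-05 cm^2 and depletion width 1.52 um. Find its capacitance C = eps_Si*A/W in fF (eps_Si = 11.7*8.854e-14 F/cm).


Step 1: eps_Si = 11.7 * 8.854e-14 = 1.035918e-12 F/cm
Step 2: W in cm = 1.52 * 1e-4 = 1.52e-04 cm
Step 3: C = 1.035918e-12 * 1.989e-05 / 1.52e-04 = 1.355553e-13 F
Step 4: C = 135.56 fF

135.56


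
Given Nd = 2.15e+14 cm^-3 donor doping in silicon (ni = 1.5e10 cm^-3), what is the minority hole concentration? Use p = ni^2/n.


Step 1: Since Nd >> ni, n ≈ Nd = 2.15e+14 cm^-3
Step 2: p = ni^2 / n = (1.5e10)^2 / 2.15e+14
Step 3: p = 2.25e20 / 2.15e+14 = 1.05e+06 cm^-3

1.05e+06


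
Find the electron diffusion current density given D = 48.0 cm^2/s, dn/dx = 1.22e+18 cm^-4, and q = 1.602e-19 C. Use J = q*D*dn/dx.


Step 1: J = q * D * (dn/dx)
Step 2: J = 1.602e-19 * 48.0 * 1.22e+18
Step 3: J = 9.38e+00 A/cm^2

9.38e+00


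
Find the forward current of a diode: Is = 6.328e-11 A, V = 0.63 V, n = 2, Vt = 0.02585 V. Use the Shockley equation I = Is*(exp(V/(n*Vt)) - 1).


Step 1: V/(n*Vt) = 0.63/(2*0.02585) = 12.1857
Step 2: exp(12.1857) = 1.9597e+05
Step 3: I = 6.328e-11 * (1.9597e+05 - 1) = 1.24e-05 A

1.24e-05


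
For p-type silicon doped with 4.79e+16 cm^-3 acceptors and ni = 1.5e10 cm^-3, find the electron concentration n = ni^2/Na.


Step 1: Majority hole concentration p ≈ Na = 4.79e+16 cm^-3
Step 2: n = ni^2 / Na = (1.5e10)^2 / 4.79e+16
Step 3: n = 4.70e+03 cm^-3

4.70e+03


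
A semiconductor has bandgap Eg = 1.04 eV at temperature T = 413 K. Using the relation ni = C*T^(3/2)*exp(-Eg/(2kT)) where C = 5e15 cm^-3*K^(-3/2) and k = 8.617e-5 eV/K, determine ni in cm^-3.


Step 1: Compute kT = 8.617e-5 * 413 = 0.03558821 eV
Step 2: Exponent = -Eg/(2kT) = -1.04/(2*0.03558821) = -14.61158
Step 3: T^(3/2) = 413^1.5 = 8393.15
Step 4: ni = 5e15 * 8393.15 * exp(-14.61158) = 1.89e+13 cm^-3

1.89e+13


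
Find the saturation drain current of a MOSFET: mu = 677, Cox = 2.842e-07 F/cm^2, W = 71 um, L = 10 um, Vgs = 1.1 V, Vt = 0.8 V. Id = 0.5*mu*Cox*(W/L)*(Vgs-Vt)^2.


Step 1: Overdrive voltage Vov = Vgs - Vt = 1.1 - 0.8 = 0.3 V
Step 2: W/L = 71/10 = 7.1
Step 3: Id = 0.5 * 677 * 2.842e-07 * 7.1 * 0.3^2
Step 4: Id = 6.15e-05 A

6.15e-05


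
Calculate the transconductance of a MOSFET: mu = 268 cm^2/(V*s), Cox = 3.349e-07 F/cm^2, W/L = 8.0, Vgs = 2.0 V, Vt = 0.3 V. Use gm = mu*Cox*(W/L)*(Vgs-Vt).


Step 1: Vov = Vgs - Vt = 2.0 - 0.3 = 1.7 V
Step 2: gm = mu * Cox * (W/L) * Vov
Step 3: gm = 268 * 3.349e-07 * 8.0 * 1.7 = 1.22e-03 S

1.22e-03


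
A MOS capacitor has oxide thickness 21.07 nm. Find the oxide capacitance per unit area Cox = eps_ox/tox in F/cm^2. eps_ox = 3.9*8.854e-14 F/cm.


Step 1: eps_ox = 3.9 * 8.854e-14 = 3.45306e-13 F/cm
Step 2: tox in cm = 21.07 nm * 1e-7 = 2.1070e-06 cm
Step 3: Cox = 3.45306e-13 / 2.1070e-06 = 1.64e-07 F/cm^2

1.64e-07


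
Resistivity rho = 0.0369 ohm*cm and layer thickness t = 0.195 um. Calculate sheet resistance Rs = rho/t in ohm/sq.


Step 1: Convert thickness to cm: t = 0.195 um = 1.9500e-05 cm
Step 2: Rs = rho / t = 0.0369 / 1.9500e-05
Step 3: Rs = 1892.3 ohm/sq

1892.3


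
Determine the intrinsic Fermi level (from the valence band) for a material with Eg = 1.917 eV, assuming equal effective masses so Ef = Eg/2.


Step 1: For an intrinsic semiconductor, the Fermi level sits at midgap.
Step 2: Ef = Eg / 2 = 1.917 / 2 = 0.9585 eV

0.9585


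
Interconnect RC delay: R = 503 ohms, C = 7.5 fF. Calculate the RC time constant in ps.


Step 1: tau = R * C
Step 2: tau = 503 * 7.5 fF = 503 * 7.5e-15 F
Step 3: tau = 3.7725e-12 s = 3.7725 ps

3.7725


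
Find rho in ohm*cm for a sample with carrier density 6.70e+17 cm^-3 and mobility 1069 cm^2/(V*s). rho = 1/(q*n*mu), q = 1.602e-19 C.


Step 1: sigma = q * n * mu = 1.602e-19 * 6.70e+17 * 1069 = 1.14740e+02 S/cm
Step 2: rho = 1 / sigma = 1 / 1.14740e+02 = 0.008715 ohm*cm

0.008715


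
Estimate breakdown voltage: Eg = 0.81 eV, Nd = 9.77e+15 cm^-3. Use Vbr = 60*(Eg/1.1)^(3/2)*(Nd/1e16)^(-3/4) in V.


Step 1: Eg/1.1 = 0.81/1.1 = 0.736364
Step 2: (Eg/1.1)^1.5 = 0.736364^1.5 = 0.631886
Step 3: (Nd/1e16)^(-0.75) = (0.977)^(-0.75) = 1.017605
Step 4: Vbr = 60 * 0.631886 * 1.017605 = 38.6 V

38.6


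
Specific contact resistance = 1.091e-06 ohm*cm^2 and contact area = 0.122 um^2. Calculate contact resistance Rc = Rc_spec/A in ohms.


Step 1: Convert area to cm^2: 0.122 um^2 = 1.2200e-09 cm^2
Step 2: Rc = Rc_spec / A = 1.091e-06 / 1.2200e-09
Step 3: Rc = 8.94e+02 ohms

8.94e+02


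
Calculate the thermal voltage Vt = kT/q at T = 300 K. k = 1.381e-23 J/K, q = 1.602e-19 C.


Step 1: kT = 1.381e-23 * 300 = 4.143e-21 J
Step 2: Vt = kT/q = 4.143e-21 / 1.602e-19
Step 3: Vt = 0.02586 V

0.02586


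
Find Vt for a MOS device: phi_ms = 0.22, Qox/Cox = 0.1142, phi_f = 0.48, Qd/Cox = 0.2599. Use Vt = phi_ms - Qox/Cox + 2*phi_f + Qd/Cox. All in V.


Step 1: Vt = phi_ms - Qox/Cox + 2*phi_f + Qd/Cox
Step 2: Vt = 0.22 - 0.1142 + 2*0.48 + 0.2599
Step 3: Vt = 0.22 - 0.1142 + 0.96 + 0.2599
Step 4: Vt = 1.3257 V

1.3257


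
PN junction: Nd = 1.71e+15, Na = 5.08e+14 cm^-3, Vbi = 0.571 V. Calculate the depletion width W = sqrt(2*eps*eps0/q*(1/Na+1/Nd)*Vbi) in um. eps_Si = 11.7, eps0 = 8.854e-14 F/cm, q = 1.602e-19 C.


Step 1: 1/Na + 1/Nd = 1/5.08e+14 + 1/1.71e+15 = 2.55330e-15
Step 2: 2*eps*eps0/q = 2*11.7*8.854e-14/1.602e-19 = 1.293281e+07
Step 3: W^2 = 1.293281e+07 * 2.55330e-15 * 0.571 = 1.88552e-08
Step 4: W = sqrt(1.88552e-08) = 1.373e-04 cm = 1.373 um

1.373


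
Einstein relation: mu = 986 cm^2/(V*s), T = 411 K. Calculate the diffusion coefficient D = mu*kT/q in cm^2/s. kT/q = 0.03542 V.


Step 1: D = mu * (kT/q)
Step 2: D = 986 * 0.03542
Step 3: D = 34.92 cm^2/s

34.92


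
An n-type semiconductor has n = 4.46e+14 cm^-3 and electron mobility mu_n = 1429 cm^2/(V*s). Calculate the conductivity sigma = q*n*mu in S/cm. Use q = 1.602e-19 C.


Step 1: sigma = q * n * mu
Step 2: sigma = 1.602e-19 * 4.46e+14 * 1429
Step 3: sigma = 1.021e-01 S/cm

1.021e-01


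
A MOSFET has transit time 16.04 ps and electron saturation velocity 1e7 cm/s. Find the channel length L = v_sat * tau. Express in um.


Step 1: tau in seconds = 16.04 ps * 1e-12 = 1.6040e-11 s
Step 2: L = v_sat * tau = 1e7 * 1.6040e-11 = 1.6040e-04 cm
Step 3: L in um = 1.6040e-04 * 1e4 = 1.604 um

1.604


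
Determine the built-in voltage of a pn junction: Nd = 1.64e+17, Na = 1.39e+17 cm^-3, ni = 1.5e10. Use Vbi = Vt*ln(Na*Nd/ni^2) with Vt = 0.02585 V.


Step 1: Compute Na*Nd/ni^2 = 1.39e+17 * 1.64e+17 / (1.5e10)^2 = 1.0132e+14
Step 2: ln(1.0132e+14) = 32.2493
Step 3: Vbi = 0.02585 * 32.2493 = 0.834 V

0.834


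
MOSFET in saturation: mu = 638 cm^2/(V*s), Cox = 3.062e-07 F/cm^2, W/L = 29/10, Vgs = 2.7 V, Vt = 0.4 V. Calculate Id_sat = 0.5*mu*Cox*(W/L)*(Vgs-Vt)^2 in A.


Step 1: Overdrive voltage Vov = Vgs - Vt = 2.7 - 0.4 = 2.3 V
Step 2: W/L = 29/10 = 2.9
Step 3: Id = 0.5 * 638 * 3.062e-07 * 2.9 * 2.3^2
Step 4: Id = 1.50e-03 A

1.50e-03


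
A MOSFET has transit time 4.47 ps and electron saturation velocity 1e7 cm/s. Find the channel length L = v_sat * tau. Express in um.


Step 1: tau in seconds = 4.47 ps * 1e-12 = 4.4700e-12 s
Step 2: L = v_sat * tau = 1e7 * 4.4700e-12 = 4.4700e-05 cm
Step 3: L in um = 4.4700e-05 * 1e4 = 0.447 um

0.447


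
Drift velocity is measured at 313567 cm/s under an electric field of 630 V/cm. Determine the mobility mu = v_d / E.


Step 1: mu = v_d / E
Step 2: mu = 313567 / 630
Step 3: mu = 497.73 cm^2/(V*s)

497.73


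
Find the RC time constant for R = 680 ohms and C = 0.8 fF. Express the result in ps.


Step 1: tau = R * C
Step 2: tau = 680 * 0.8 fF = 680 * 8.0e-16 F
Step 3: tau = 5.44e-13 s = 0.544 ps

0.544


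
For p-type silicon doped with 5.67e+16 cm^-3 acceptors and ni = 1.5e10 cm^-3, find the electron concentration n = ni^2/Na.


Step 1: Majority hole concentration p ≈ Na = 5.67e+16 cm^-3
Step 2: n = ni^2 / Na = (1.5e10)^2 / 5.67e+16
Step 3: n = 3.97e+03 cm^-3

3.97e+03


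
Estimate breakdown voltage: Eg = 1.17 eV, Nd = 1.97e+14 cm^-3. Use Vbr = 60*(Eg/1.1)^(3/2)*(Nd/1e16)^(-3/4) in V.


Step 1: Eg/1.1 = 1.17/1.1 = 1.063636
Step 2: (Eg/1.1)^1.5 = 1.063636^1.5 = 1.096957
Step 3: (Nd/1e16)^(-0.75) = (0.0197)^(-0.75) = 19.017364
Step 4: Vbr = 60 * 1.096957 * 19.017364 = 1251.7 V

1251.7


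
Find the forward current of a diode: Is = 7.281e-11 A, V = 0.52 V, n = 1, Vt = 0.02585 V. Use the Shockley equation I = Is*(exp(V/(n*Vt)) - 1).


Step 1: V/(n*Vt) = 0.52/(1*0.02585) = 20.1161
Step 2: exp(20.1161) = 5.4489e+08
Step 3: I = 7.281e-11 * (5.4489e+08 - 1) = 3.97e-02 A

3.97e-02


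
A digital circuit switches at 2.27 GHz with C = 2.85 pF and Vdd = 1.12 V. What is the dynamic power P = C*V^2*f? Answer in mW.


Step 1: V^2 = 1.12^2 = 1.2544 V^2
Step 2: P = C*V^2*f = 2.85e-12 F * 1.2544 * 2.27e9 Hz
Step 3: P = 8.1153408e-03 W
Step 4: P = 8.115 mW

8.115


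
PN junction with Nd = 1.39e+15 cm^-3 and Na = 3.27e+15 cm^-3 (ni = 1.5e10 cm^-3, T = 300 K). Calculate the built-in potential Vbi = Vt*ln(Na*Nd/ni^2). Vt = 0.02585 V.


Step 1: Compute Na*Nd/ni^2 = 3.27e+15 * 1.39e+15 / (1.5e10)^2 = 2.0201e+10
Step 2: ln(2.0201e+10) = 23.7290
Step 3: Vbi = 0.02585 * 23.7290 = 0.613 V

0.613


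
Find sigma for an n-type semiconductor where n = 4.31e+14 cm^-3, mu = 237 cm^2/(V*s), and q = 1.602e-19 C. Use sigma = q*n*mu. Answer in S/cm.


Step 1: sigma = q * n * mu
Step 2: sigma = 1.602e-19 * 4.31e+14 * 237
Step 3: sigma = 1.636e-02 S/cm

1.636e-02


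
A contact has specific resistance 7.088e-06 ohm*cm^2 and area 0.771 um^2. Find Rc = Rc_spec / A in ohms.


Step 1: Convert area to cm^2: 0.771 um^2 = 7.7100e-09 cm^2
Step 2: Rc = Rc_spec / A = 7.088e-06 / 7.7100e-09
Step 3: Rc = 9.19e+02 ohms

9.19e+02


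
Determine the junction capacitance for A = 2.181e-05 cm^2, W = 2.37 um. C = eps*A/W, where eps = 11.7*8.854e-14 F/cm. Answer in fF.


Step 1: eps_Si = 11.7 * 8.854e-14 = 1.035918e-12 F/cm
Step 2: W in cm = 2.37 * 1e-4 = 2.37e-04 cm
Step 3: C = 1.035918e-12 * 2.181e-05 / 2.37e-04 = 9.533068e-14 F
Step 4: C = 95.33 fF

95.33


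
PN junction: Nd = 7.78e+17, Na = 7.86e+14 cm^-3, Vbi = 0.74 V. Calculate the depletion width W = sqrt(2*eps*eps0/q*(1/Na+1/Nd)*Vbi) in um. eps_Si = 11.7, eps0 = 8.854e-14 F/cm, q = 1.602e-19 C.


Step 1: 1/Na + 1/Nd = 1/7.86e+14 + 1/7.78e+17 = 1.27355e-15
Step 2: 2*eps*eps0/q = 2*11.7*8.854e-14/1.602e-19 = 1.293281e+07
Step 3: W^2 = 1.293281e+07 * 1.27355e-15 * 0.74 = 1.21882e-08
Step 4: W = sqrt(1.21882e-08) = 1.104e-04 cm = 1.104 um

1.104


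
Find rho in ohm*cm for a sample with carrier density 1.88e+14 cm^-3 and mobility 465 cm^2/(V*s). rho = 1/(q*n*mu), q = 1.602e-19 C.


Step 1: sigma = q * n * mu = 1.602e-19 * 1.88e+14 * 465 = 1.40047e-02 S/cm
Step 2: rho = 1 / sigma = 1 / 1.40047e-02 = 71.4 ohm*cm

71.4


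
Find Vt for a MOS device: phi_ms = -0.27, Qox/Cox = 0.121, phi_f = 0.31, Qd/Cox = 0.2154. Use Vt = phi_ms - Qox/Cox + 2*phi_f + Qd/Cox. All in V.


Step 1: Vt = phi_ms - Qox/Cox + 2*phi_f + Qd/Cox
Step 2: Vt = -0.27 - 0.121 + 2*0.31 + 0.2154
Step 3: Vt = -0.27 - 0.121 + 0.62 + 0.2154
Step 4: Vt = 0.4444 V

0.4444


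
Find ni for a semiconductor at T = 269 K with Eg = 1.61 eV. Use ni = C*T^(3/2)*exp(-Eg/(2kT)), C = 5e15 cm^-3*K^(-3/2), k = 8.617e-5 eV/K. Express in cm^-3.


Step 1: Compute kT = 8.617e-5 * 269 = 0.02317973 eV
Step 2: Exponent = -Eg/(2kT) = -1.61/(2*0.02317973) = -34.72862
Step 3: T^(3/2) = 269^1.5 = 4411.93
Step 4: ni = 5e15 * 4411.93 * exp(-34.72862) = 1.82e+04 cm^-3

1.82e+04


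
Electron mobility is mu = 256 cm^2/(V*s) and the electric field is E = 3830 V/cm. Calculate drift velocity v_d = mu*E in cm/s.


Step 1: v_d = mu * E
Step 2: v_d = 256 * 3830 = 980480
Step 3: v_d = 9.80e+05 cm/s

9.80e+05


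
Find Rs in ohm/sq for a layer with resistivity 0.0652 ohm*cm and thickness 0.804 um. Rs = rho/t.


Step 1: Convert thickness to cm: t = 0.804 um = 8.0400e-05 cm
Step 2: Rs = rho / t = 0.0652 / 8.0400e-05
Step 3: Rs = 810.9 ohm/sq

810.9


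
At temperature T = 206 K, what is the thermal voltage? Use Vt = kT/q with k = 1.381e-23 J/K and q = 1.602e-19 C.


Step 1: kT = 1.381e-23 * 206 = 2.84486e-21 J
Step 2: Vt = kT/q = 2.84486e-21 / 1.602e-19
Step 3: Vt = 0.01776 V

0.01776


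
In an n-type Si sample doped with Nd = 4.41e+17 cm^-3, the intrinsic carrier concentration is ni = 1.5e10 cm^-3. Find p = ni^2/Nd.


Step 1: Since Nd >> ni, n ≈ Nd = 4.41e+17 cm^-3
Step 2: p = ni^2 / n = (1.5e10)^2 / 4.41e+17
Step 3: p = 2.25e20 / 4.41e+17 = 5.10e+02 cm^-3

5.10e+02


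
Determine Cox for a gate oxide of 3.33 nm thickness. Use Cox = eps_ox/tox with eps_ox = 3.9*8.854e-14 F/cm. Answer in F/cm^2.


Step 1: eps_ox = 3.9 * 8.854e-14 = 3.45306e-13 F/cm
Step 2: tox in cm = 3.33 nm * 1e-7 = 3.3300e-07 cm
Step 3: Cox = 3.45306e-13 / 3.3300e-07 = 1.04e-06 F/cm^2

1.04e-06


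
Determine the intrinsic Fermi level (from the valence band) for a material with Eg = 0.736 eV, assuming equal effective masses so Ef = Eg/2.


Step 1: For an intrinsic semiconductor, the Fermi level sits at midgap.
Step 2: Ef = Eg / 2 = 0.736 / 2 = 0.368 eV

0.368


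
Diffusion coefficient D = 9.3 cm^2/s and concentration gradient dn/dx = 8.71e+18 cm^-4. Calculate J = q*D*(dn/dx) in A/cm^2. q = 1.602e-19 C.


Step 1: J = q * D * (dn/dx)
Step 2: J = 1.602e-19 * 9.3 * 8.71e+18
Step 3: J = 1.30e+01 A/cm^2

1.30e+01


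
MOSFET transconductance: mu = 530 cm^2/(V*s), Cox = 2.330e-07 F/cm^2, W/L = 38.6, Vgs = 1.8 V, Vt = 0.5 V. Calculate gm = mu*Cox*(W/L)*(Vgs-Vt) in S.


Step 1: Vov = Vgs - Vt = 1.8 - 0.5 = 1.3 V
Step 2: gm = mu * Cox * (W/L) * Vov
Step 3: gm = 530 * 2.330e-07 * 38.6 * 1.3 = 6.20e-03 S

6.20e-03


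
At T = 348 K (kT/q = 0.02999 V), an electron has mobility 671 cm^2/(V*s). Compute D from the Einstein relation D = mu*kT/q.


Step 1: D = mu * (kT/q)
Step 2: D = 671 * 0.02999
Step 3: D = 20.12 cm^2/s

20.12


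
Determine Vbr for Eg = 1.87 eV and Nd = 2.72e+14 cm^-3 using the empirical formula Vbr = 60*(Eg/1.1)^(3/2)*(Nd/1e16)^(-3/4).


Step 1: Eg/1.1 = 1.87/1.1 = 1.700000
Step 2: (Eg/1.1)^1.5 = 1.700000^1.5 = 2.216529
Step 3: (Nd/1e16)^(-0.75) = (0.0272)^(-0.75) = 14.930465
Step 4: Vbr = 60 * 2.216529 * 14.930465 = 1985.6 V

1985.6


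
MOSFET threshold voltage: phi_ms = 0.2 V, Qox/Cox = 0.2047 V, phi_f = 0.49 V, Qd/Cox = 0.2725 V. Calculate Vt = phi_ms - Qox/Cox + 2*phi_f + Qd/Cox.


Step 1: Vt = phi_ms - Qox/Cox + 2*phi_f + Qd/Cox
Step 2: Vt = 0.2 - 0.2047 + 2*0.49 + 0.2725
Step 3: Vt = 0.2 - 0.2047 + 0.98 + 0.2725
Step 4: Vt = 1.2478 V

1.2478


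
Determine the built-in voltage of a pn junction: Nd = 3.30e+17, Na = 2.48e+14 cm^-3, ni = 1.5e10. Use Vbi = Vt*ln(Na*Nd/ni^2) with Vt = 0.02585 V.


Step 1: Compute Na*Nd/ni^2 = 2.48e+14 * 3.30e+17 / (1.5e10)^2 = 3.6373e+11
Step 2: ln(3.6373e+11) = 26.6197
Step 3: Vbi = 0.02585 * 26.6197 = 0.688 V

0.688


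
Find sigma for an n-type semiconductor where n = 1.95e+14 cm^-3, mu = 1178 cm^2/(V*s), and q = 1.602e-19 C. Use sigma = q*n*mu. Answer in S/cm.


Step 1: sigma = q * n * mu
Step 2: sigma = 1.602e-19 * 1.95e+14 * 1178
Step 3: sigma = 3.680e-02 S/cm

3.680e-02


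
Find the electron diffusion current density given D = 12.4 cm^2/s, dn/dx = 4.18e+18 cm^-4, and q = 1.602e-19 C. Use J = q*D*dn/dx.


Step 1: J = q * D * (dn/dx)
Step 2: J = 1.602e-19 * 12.4 * 4.18e+18
Step 3: J = 8.30e+00 A/cm^2

8.30e+00


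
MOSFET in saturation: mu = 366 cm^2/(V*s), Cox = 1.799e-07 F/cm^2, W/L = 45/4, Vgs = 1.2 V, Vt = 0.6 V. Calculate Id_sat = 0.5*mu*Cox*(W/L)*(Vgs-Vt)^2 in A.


Step 1: Overdrive voltage Vov = Vgs - Vt = 1.2 - 0.6 = 0.6 V
Step 2: W/L = 45/4 = 11.25
Step 3: Id = 0.5 * 366 * 1.799e-07 * 11.25 * 0.6^2
Step 4: Id = 1.33e-04 A

1.33e-04


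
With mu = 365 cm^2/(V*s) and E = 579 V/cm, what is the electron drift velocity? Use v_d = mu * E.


Step 1: v_d = mu * E
Step 2: v_d = 365 * 579 = 211335
Step 3: v_d = 2.11e+05 cm/s

2.11e+05


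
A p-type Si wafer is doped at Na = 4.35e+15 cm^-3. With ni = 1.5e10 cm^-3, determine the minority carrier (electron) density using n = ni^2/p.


Step 1: Majority hole concentration p ≈ Na = 4.35e+15 cm^-3
Step 2: n = ni^2 / Na = (1.5e10)^2 / 4.35e+15
Step 3: n = 5.17e+04 cm^-3

5.17e+04


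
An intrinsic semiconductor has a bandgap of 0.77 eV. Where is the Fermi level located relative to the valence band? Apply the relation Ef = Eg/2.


Step 1: For an intrinsic semiconductor, the Fermi level sits at midgap.
Step 2: Ef = Eg / 2 = 0.77 / 2 = 0.385 eV

0.385


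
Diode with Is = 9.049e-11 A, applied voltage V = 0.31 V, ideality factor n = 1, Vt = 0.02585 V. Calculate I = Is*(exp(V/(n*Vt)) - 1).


Step 1: V/(n*Vt) = 0.31/(1*0.02585) = 11.9923
Step 2: exp(11.9923) = 1.6151e+05
Step 3: I = 9.049e-11 * (1.6151e+05 - 1) = 1.46e-05 A

1.46e-05


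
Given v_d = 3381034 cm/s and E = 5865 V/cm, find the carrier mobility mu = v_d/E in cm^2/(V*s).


Step 1: mu = v_d / E
Step 2: mu = 3381034 / 5865
Step 3: mu = 576.48 cm^2/(V*s)

576.48


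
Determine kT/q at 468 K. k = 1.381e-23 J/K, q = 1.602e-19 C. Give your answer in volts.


Step 1: kT = 1.381e-23 * 468 = 6.46308e-21 J
Step 2: Vt = kT/q = 6.46308e-21 / 1.602e-19
Step 3: Vt = 0.04034 V

0.04034


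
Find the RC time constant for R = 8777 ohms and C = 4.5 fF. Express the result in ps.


Step 1: tau = R * C
Step 2: tau = 8777 * 4.5 fF = 8777 * 4.5e-15 F
Step 3: tau = 3.94965e-11 s = 39.4965 ps

39.4965


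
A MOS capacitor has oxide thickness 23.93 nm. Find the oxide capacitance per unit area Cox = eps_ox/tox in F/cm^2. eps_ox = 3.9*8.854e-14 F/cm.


Step 1: eps_ox = 3.9 * 8.854e-14 = 3.45306e-13 F/cm
Step 2: tox in cm = 23.93 nm * 1e-7 = 2.3930e-06 cm
Step 3: Cox = 3.45306e-13 / 2.3930e-06 = 1.44e-07 F/cm^2

1.44e-07


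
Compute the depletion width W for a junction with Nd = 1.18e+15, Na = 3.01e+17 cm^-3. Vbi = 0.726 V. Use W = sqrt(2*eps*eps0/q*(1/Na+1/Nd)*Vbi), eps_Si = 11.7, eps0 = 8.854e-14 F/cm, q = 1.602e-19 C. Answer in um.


Step 1: 1/Na + 1/Nd = 1/3.01e+17 + 1/1.18e+15 = 8.50780e-16
Step 2: 2*eps*eps0/q = 2*11.7*8.854e-14/1.602e-19 = 1.293281e+07
Step 3: W^2 = 1.293281e+07 * 8.50780e-16 * 0.726 = 7.98816e-09
Step 4: W = sqrt(7.98816e-09) = 8.938e-05 cm = 0.8938 um

0.8938


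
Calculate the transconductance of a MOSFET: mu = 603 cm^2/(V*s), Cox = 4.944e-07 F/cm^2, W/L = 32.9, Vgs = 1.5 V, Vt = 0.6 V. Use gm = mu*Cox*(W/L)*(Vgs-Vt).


Step 1: Vov = Vgs - Vt = 1.5 - 0.6 = 0.9 V
Step 2: gm = mu * Cox * (W/L) * Vov
Step 3: gm = 603 * 4.944e-07 * 32.9 * 0.9 = 8.83e-03 S

8.83e-03


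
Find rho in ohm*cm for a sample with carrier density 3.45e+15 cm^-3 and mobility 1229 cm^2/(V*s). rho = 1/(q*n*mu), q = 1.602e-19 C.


Step 1: sigma = q * n * mu = 1.602e-19 * 3.45e+15 * 1229 = 6.79256e-01 S/cm
Step 2: rho = 1 / sigma = 1 / 6.79256e-01 = 1.472 ohm*cm

1.472


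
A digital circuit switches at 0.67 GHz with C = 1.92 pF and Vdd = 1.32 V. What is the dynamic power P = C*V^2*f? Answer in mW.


Step 1: V^2 = 1.32^2 = 1.7424 V^2
Step 2: P = C*V^2*f = 1.92e-12 F * 1.7424 * 0.67e9 Hz
Step 3: P = 2.24142336e-03 W
Step 4: P = 2.241 mW

2.241


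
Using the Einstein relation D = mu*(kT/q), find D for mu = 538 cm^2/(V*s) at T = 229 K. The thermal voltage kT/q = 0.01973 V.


Step 1: D = mu * (kT/q)
Step 2: D = 538 * 0.01973
Step 3: D = 10.61 cm^2/s

10.61


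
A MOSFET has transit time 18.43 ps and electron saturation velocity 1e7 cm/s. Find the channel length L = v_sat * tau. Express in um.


Step 1: tau in seconds = 18.43 ps * 1e-12 = 1.8430e-11 s
Step 2: L = v_sat * tau = 1e7 * 1.8430e-11 = 1.8430e-04 cm
Step 3: L in um = 1.8430e-04 * 1e4 = 1.843 um

1.843


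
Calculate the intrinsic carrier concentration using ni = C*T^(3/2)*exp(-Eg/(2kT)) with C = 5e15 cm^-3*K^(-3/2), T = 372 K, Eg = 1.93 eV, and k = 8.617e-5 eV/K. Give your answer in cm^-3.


Step 1: Compute kT = 8.617e-5 * 372 = 0.03205524 eV
Step 2: Exponent = -Eg/(2kT) = -1.93/(2*0.03205524) = -30.10428
Step 3: T^(3/2) = 372^1.5 = 7174.88
Step 4: ni = 5e15 * 7174.88 * exp(-30.10428) = 3.02e+06 cm^-3

3.02e+06


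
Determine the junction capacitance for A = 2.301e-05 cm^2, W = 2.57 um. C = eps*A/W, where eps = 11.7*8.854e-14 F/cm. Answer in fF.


Step 1: eps_Si = 11.7 * 8.854e-14 = 1.035918e-12 F/cm
Step 2: W in cm = 2.57 * 1e-4 = 2.57e-04 cm
Step 3: C = 1.035918e-12 * 2.301e-05 / 2.57e-04 = 9.274892e-14 F
Step 4: C = 92.75 fF

92.75


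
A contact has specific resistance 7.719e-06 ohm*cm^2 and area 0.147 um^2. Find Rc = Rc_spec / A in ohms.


Step 1: Convert area to cm^2: 0.147 um^2 = 1.4700e-09 cm^2
Step 2: Rc = Rc_spec / A = 7.719e-06 / 1.4700e-09
Step 3: Rc = 5.25e+03 ohms

5.25e+03


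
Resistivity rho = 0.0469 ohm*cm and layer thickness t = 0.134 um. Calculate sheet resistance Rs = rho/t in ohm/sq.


Step 1: Convert thickness to cm: t = 0.134 um = 1.3400e-05 cm
Step 2: Rs = rho / t = 0.0469 / 1.3400e-05
Step 3: Rs = 3500.0 ohm/sq

3500.0


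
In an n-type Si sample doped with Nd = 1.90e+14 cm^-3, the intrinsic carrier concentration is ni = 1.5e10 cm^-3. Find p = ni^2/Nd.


Step 1: Since Nd >> ni, n ≈ Nd = 1.90e+14 cm^-3
Step 2: p = ni^2 / n = (1.5e10)^2 / 1.90e+14
Step 3: p = 2.25e20 / 1.90e+14 = 1.18e+06 cm^-3

1.18e+06


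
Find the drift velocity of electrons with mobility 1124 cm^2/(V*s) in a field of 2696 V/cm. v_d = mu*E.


Step 1: v_d = mu * E
Step 2: v_d = 1124 * 2696 = 3030304
Step 3: v_d = 3.03e+06 cm/s

3.03e+06


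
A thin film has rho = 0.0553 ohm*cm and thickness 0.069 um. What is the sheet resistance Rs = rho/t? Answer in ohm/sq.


Step 1: Convert thickness to cm: t = 0.069 um = 6.9000e-06 cm
Step 2: Rs = rho / t = 0.0553 / 6.9000e-06
Step 3: Rs = 8014.5 ohm/sq

8014.5


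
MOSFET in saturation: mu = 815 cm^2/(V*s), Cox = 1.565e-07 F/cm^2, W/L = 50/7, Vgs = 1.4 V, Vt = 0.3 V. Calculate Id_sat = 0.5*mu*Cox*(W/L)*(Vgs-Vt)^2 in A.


Step 1: Overdrive voltage Vov = Vgs - Vt = 1.4 - 0.3 = 1.1 V
Step 2: W/L = 50/7 = 7.14286
Step 3: Id = 0.5 * 815 * 1.565e-07 * 7.14286 * 1.1^2
Step 4: Id = 5.51e-04 A

5.51e-04


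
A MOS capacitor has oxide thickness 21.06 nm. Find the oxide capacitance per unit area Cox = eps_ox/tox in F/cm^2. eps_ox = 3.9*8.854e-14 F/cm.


Step 1: eps_ox = 3.9 * 8.854e-14 = 3.45306e-13 F/cm
Step 2: tox in cm = 21.06 nm * 1e-7 = 2.1060e-06 cm
Step 3: Cox = 3.45306e-13 / 2.1060e-06 = 1.64e-07 F/cm^2

1.64e-07


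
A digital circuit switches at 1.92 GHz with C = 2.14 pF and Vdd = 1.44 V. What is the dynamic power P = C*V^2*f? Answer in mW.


Step 1: V^2 = 1.44^2 = 2.0736 V^2
Step 2: P = C*V^2*f = 2.14e-12 F * 2.0736 * 1.92e9 Hz
Step 3: P = 8.52000768e-03 W
Step 4: P = 8.52 mW

8.52


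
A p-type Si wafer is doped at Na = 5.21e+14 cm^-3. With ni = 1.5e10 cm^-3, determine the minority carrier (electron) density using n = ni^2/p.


Step 1: Majority hole concentration p ≈ Na = 5.21e+14 cm^-3
Step 2: n = ni^2 / Na = (1.5e10)^2 / 5.21e+14
Step 3: n = 4.32e+05 cm^-3

4.32e+05


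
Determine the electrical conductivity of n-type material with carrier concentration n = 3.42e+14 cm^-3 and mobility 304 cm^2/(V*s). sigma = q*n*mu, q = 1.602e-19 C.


Step 1: sigma = q * n * mu
Step 2: sigma = 1.602e-19 * 3.42e+14 * 304
Step 3: sigma = 1.666e-02 S/cm

1.666e-02


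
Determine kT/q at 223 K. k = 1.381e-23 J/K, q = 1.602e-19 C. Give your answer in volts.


Step 1: kT = 1.381e-23 * 223 = 3.07963e-21 J
Step 2: Vt = kT/q = 3.07963e-21 / 1.602e-19
Step 3: Vt = 0.01922 V

0.01922


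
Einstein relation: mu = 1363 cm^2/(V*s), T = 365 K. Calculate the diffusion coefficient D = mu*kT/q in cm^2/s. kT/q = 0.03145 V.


Step 1: D = mu * (kT/q)
Step 2: D = 1363 * 0.03145
Step 3: D = 42.87 cm^2/s

42.87


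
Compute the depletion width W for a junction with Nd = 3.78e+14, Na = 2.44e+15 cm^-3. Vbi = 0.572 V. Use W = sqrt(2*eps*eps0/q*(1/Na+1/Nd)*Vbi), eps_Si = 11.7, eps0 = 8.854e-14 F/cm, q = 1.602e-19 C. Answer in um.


Step 1: 1/Na + 1/Nd = 1/2.44e+15 + 1/3.78e+14 = 3.05534e-15
Step 2: 2*eps*eps0/q = 2*11.7*8.854e-14/1.602e-19 = 1.293281e+07
Step 3: W^2 = 1.293281e+07 * 3.05534e-15 * 0.572 = 2.26021e-08
Step 4: W = sqrt(2.26021e-08) = 1.503e-04 cm = 1.503 um

1.503


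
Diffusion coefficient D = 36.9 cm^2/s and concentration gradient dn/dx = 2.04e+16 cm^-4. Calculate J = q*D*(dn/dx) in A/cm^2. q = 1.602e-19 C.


Step 1: J = q * D * (dn/dx)
Step 2: J = 1.602e-19 * 36.9 * 2.04e+16
Step 3: J = 1.21e-01 A/cm^2

1.21e-01


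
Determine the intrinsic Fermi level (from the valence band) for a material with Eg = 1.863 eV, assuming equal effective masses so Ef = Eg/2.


Step 1: For an intrinsic semiconductor, the Fermi level sits at midgap.
Step 2: Ef = Eg / 2 = 1.863 / 2 = 0.9315 eV

0.9315


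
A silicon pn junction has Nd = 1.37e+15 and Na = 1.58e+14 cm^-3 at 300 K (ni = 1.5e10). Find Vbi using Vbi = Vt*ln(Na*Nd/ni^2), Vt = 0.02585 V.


Step 1: Compute Na*Nd/ni^2 = 1.58e+14 * 1.37e+15 / (1.5e10)^2 = 9.6204e+08
Step 2: ln(9.6204e+08) = 20.6846
Step 3: Vbi = 0.02585 * 20.6846 = 0.535 V

0.535


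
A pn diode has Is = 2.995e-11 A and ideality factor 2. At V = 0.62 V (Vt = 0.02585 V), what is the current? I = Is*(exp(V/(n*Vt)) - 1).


Step 1: V/(n*Vt) = 0.62/(2*0.02585) = 11.9923
Step 2: exp(11.9923) = 1.6151e+05
Step 3: I = 2.995e-11 * (1.6151e+05 - 1) = 4.84e-06 A

4.84e-06


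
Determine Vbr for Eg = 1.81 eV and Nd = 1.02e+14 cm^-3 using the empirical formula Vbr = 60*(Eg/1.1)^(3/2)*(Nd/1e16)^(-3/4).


Step 1: Eg/1.1 = 1.81/1.1 = 1.645455
Step 2: (Eg/1.1)^1.5 = 1.645455^1.5 = 2.110712
Step 3: (Nd/1e16)^(-0.75) = (0.0102)^(-0.75) = 31.156587
Step 4: Vbr = 60 * 2.110712 * 31.156587 = 3945.8 V

3945.8


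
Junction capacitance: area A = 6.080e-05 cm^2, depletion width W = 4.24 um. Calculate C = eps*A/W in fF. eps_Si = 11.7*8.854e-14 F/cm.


Step 1: eps_Si = 11.7 * 8.854e-14 = 1.035918e-12 F/cm
Step 2: W in cm = 4.24 * 1e-4 = 4.24e-04 cm
Step 3: C = 1.035918e-12 * 6.080e-05 / 4.24e-04 = 1.485467e-13 F
Step 4: C = 148.55 fF

148.55


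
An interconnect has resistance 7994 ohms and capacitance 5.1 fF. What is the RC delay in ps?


Step 1: tau = R * C
Step 2: tau = 7994 * 5.1 fF = 7994 * 5.1e-15 F
Step 3: tau = 4.07694e-11 s = 40.7694 ps

40.7694


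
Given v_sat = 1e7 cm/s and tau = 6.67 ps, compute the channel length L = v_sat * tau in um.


Step 1: tau in seconds = 6.67 ps * 1e-12 = 6.6700e-12 s
Step 2: L = v_sat * tau = 1e7 * 6.6700e-12 = 6.6700e-05 cm
Step 3: L in um = 6.6700e-05 * 1e4 = 0.667 um

0.667


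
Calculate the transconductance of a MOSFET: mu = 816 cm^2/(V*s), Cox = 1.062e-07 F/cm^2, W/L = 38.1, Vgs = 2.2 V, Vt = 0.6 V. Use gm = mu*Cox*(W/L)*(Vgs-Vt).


Step 1: Vov = Vgs - Vt = 2.2 - 0.6 = 1.6 V
Step 2: gm = mu * Cox * (W/L) * Vov
Step 3: gm = 816 * 1.062e-07 * 38.1 * 1.6 = 5.28e-03 S

5.28e-03


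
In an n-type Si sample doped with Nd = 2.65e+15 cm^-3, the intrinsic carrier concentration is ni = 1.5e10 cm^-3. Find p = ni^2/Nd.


Step 1: Since Nd >> ni, n ≈ Nd = 2.65e+15 cm^-3
Step 2: p = ni^2 / n = (1.5e10)^2 / 2.65e+15
Step 3: p = 2.25e20 / 2.65e+15 = 8.49e+04 cm^-3

8.49e+04


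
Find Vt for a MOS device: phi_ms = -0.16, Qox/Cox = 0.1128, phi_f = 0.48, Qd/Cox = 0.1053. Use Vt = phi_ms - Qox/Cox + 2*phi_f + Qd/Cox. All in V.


Step 1: Vt = phi_ms - Qox/Cox + 2*phi_f + Qd/Cox
Step 2: Vt = -0.16 - 0.1128 + 2*0.48 + 0.1053
Step 3: Vt = -0.16 - 0.1128 + 0.96 + 0.1053
Step 4: Vt = 0.7925 V

0.7925


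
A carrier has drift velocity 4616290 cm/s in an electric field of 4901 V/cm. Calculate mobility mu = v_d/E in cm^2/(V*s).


Step 1: mu = v_d / E
Step 2: mu = 4616290 / 4901
Step 3: mu = 941.91 cm^2/(V*s)

941.91


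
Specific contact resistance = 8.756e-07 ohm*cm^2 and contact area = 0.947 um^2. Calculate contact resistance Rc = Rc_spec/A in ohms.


Step 1: Convert area to cm^2: 0.947 um^2 = 9.4700e-09 cm^2
Step 2: Rc = Rc_spec / A = 8.756e-07 / 9.4700e-09
Step 3: Rc = 9.25e+01 ohms

9.25e+01


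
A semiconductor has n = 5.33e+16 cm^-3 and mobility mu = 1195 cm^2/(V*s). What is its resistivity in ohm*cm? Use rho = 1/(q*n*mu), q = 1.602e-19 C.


Step 1: sigma = q * n * mu = 1.602e-19 * 5.33e+16 * 1195 = 1.02037e+01 S/cm
Step 2: rho = 1 / sigma = 1 / 1.02037e+01 = 0.098 ohm*cm

0.098


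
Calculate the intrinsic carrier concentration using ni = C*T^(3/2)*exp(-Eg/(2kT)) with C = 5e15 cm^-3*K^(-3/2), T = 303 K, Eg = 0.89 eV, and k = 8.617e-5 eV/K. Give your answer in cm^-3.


Step 1: Compute kT = 8.617e-5 * 303 = 0.02610951 eV
Step 2: Exponent = -Eg/(2kT) = -0.89/(2*0.02610951) = -17.04360
Step 3: T^(3/2) = 303^1.5 = 5274.29
Step 4: ni = 5e15 * 5274.29 * exp(-17.04360) = 1.05e+12 cm^-3

1.05e+12


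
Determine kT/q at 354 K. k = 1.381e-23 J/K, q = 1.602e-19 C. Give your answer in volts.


Step 1: kT = 1.381e-23 * 354 = 4.88874e-21 J
Step 2: Vt = kT/q = 4.88874e-21 / 1.602e-19
Step 3: Vt = 0.03052 V

0.03052


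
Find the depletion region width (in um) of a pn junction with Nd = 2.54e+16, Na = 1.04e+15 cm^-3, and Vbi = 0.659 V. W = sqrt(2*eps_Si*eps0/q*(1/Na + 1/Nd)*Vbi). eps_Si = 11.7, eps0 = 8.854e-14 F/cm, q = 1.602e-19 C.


Step 1: 1/Na + 1/Nd = 1/1.04e+15 + 1/2.54e+16 = 1.00091e-15
Step 2: 2*eps*eps0/q = 2*11.7*8.854e-14/1.602e-19 = 1.293281e+07
Step 3: W^2 = 1.293281e+07 * 1.00091e-15 * 0.659 = 8.53048e-09
Step 4: W = sqrt(8.53048e-09) = 9.236e-05 cm = 0.9236 um

0.9236


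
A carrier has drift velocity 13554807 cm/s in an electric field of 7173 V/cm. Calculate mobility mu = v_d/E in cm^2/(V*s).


Step 1: mu = v_d / E
Step 2: mu = 13554807 / 7173
Step 3: mu = 1889.7 cm^2/(V*s)

1889.7


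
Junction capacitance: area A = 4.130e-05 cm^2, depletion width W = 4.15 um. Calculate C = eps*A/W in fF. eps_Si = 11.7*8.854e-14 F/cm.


Step 1: eps_Si = 11.7 * 8.854e-14 = 1.035918e-12 F/cm
Step 2: W in cm = 4.15 * 1e-4 = 4.15e-04 cm
Step 3: C = 1.035918e-12 * 4.130e-05 / 4.15e-04 = 1.030926e-13 F
Step 4: C = 103.09 fF

103.09


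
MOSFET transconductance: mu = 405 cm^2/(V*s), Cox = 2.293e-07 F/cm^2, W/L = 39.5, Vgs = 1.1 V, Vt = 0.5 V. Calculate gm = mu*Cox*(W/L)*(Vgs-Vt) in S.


Step 1: Vov = Vgs - Vt = 1.1 - 0.5 = 0.6 V
Step 2: gm = mu * Cox * (W/L) * Vov
Step 3: gm = 405 * 2.293e-07 * 39.5 * 0.6 = 2.20e-03 S

2.20e-03
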